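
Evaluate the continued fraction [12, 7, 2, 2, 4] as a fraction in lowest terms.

1978/163

Fold from the inside: start with 4/1.
  2 + 1/4 = 9/4
  2 + 4/9 = 22/9
  7 + 9/22 = 163/22
  12 + 22/163 = 1978/163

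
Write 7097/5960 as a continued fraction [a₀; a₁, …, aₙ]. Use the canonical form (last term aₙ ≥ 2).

7097 = 1*5960 + 1137
5960 = 5*1137 + 275
1137 = 4*275 + 37
275 = 7*37 + 16
37 = 2*16 + 5
16 = 3*5 + 1
5 = 5*1 + 0  (stop)
So 7097/5960 = [1; 5, 4, 7, 2, 3, 5].

[1; 5, 4, 7, 2, 3, 5]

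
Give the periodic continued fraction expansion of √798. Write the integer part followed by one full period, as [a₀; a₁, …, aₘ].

[28; 4, 56]

a₀ = ⌊√798⌋ = 28.
With m₀=0, d₀=1 and mₖ₊₁ = dₖaₖ − mₖ, dₖ₊₁ = (n − mₖ₊₁²)/dₖ, aₖ₊₁ = ⌊(a₀+mₖ₊₁)/dₖ₊₁⌋:
  k=1: m=28, d=14, a=4
  k=2: m=28, d=1, a=56
d=1 and a=2a₀=56 at k=2, so the next step gives (m, d) = (28, 14) again — its k=1 value — and the period has length 2.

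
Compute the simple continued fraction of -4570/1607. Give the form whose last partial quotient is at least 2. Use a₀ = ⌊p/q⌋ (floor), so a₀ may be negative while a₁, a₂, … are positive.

[-3; 6, 2, 2, 16, 3]

-4570 = -3·1607 + 251
1607 = 6·251 + 101
251 = 2·101 + 49
101 = 2·49 + 3
49 = 16·3 + 1
3 = 3·1 + 0  (stop)
So -4570/1607 = [-3; 6, 2, 2, 16, 3].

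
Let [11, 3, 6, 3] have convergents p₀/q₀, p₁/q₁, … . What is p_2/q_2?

Using pₖ = aₖpₖ₋₁ + pₖ₋₂, qₖ = aₖqₖ₋₁ + qₖ₋₂ (with p₋₁=1, p₋₂=0, q₋₁=0, q₋₂=1):
  k=0: a=11, p=11, q=1
  k=1: a=3, p=34, q=3
  k=2: a=6, p=215, q=19

215/19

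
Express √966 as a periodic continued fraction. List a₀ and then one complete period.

a₀ = ⌊√966⌋ = 31.
With m₀=0, d₀=1 and mₖ₊₁ = dₖaₖ − mₖ, dₖ₊₁ = (n − mₖ₊₁²)/dₖ, aₖ₊₁ = ⌊(a₀+mₖ₊₁)/dₖ₊₁⌋:
  k=1: m=31, d=5, a=12
  k=2: m=29, d=25, a=2
  k=3: m=21, d=21, a=2
  k=4: m=21, d=25, a=2
  k=5: m=29, d=5, a=12
  k=6: m=31, d=1, a=62
d=1 and a=2a₀=62 at k=6, so the next step gives (m, d) = (31, 5) again — its k=1 value — and the period has length 6.

[31; 12, 2, 2, 2, 12, 62]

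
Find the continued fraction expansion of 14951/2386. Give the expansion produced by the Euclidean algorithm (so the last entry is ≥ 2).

14951 = 6×2386 + 635
2386 = 3×635 + 481
635 = 1×481 + 154
481 = 3×154 + 19
154 = 8×19 + 2
19 = 9×2 + 1
2 = 2×1 + 0  (stop)
So 14951/2386 = [6; 3, 1, 3, 8, 9, 2].

[6; 3, 1, 3, 8, 9, 2]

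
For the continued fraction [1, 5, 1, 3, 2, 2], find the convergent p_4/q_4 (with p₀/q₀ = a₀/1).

Using pₖ = aₖpₖ₋₁ + pₖ₋₂, qₖ = aₖqₖ₋₁ + qₖ₋₂ (with p₋₁=1, p₋₂=0, q₋₁=0, q₋₂=1):
  k=0: a=1, p=1, q=1
  k=1: a=5, p=6, q=5
  k=2: a=1, p=7, q=6
  k=3: a=3, p=27, q=23
  k=4: a=2, p=61, q=52

61/52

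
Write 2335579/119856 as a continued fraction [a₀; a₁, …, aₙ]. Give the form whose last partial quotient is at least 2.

[19; 2, 18, 13, 16, 2, 7]

2335579 = 19·119856 + 58315
119856 = 2·58315 + 3226
58315 = 18·3226 + 247
3226 = 13·247 + 15
247 = 16·15 + 7
15 = 2·7 + 1
7 = 7·1 + 0  (stop)
So 2335579/119856 = [19; 2, 18, 13, 16, 2, 7].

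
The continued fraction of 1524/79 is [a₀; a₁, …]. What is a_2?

1524 = 19·79 + 23   →  a_0 = 19
79 = 3·23 + 10   →  a_1 = 3
23 = 2·10 + 3   →  a_2 = 2

2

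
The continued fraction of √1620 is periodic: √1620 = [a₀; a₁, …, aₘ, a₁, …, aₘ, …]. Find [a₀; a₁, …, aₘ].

a₀ = ⌊√1620⌋ = 40.
With m₀=0, d₀=1 and mₖ₊₁ = dₖaₖ − mₖ, dₖ₊₁ = (n − mₖ₊₁²)/dₖ, aₖ₊₁ = ⌊(a₀+mₖ₊₁)/dₖ₊₁⌋:
  k=1: m=40, d=20, a=4
  k=2: m=40, d=1, a=80
d=1 and a=2a₀=80 at k=2, so the next step gives (m, d) = (40, 20) again — its k=1 value — and the period has length 2.

[40; 4, 80]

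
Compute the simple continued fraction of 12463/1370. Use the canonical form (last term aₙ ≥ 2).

[9; 10, 3, 3, 13]

12463 = 9×1370 + 133
1370 = 10×133 + 40
133 = 3×40 + 13
40 = 3×13 + 1
13 = 13×1 + 0  (stop)
So 12463/1370 = [9; 10, 3, 3, 13].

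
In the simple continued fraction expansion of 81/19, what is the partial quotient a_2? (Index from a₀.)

81 = 4·19 + 5   →  a_0 = 4
19 = 3·5 + 4   →  a_1 = 3
5 = 1·4 + 1   →  a_2 = 1

1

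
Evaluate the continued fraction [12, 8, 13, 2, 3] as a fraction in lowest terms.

9202/759

Fold from the inside: start with 3/1.
  2 + 1/3 = 7/3
  13 + 3/7 = 94/7
  8 + 7/94 = 759/94
  12 + 94/759 = 9202/759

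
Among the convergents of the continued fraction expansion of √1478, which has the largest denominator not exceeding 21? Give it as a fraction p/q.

346/9

√1478 = [38; 2, 4, 38, 4, 2, 76, …] (period length 6).
Convergents:
  p_0/q_0 = 38/1
  p_1/q_1 = 77/2
  p_2/q_2 = 346/9
  p_3/q_3 = 13225/344
q_2 = 9 ≤ 21 < 344 = q_3, so the answer is 346/9.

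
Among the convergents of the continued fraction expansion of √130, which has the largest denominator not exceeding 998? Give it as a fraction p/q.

6499/570

√130 = [11; 2, 2, 22, …] (period length 3).
Convergents:
  p_0/q_0 = 11/1
  p_1/q_1 = 23/2
  p_2/q_2 = 57/5
  p_3/q_3 = 1277/112
  p_4/q_4 = 2611/229
  p_5/q_5 = 6499/570
  p_6/q_6 = 145589/12769
q_5 = 570 ≤ 998 < 12769 = q_6, so the answer is 6499/570.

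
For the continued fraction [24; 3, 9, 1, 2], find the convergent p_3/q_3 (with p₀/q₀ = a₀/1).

754/31

Using pₖ = aₖpₖ₋₁ + pₖ₋₂, qₖ = aₖqₖ₋₁ + qₖ₋₂ (with p₋₁=1, p₋₂=0, q₋₁=0, q₋₂=1):
  k=0: a=24, p=24, q=1
  k=1: a=3, p=73, q=3
  k=2: a=9, p=681, q=28
  k=3: a=1, p=754, q=31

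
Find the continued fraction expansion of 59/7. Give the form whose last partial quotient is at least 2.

[8; 2, 3]

59 = 8*7 + 3
7 = 2*3 + 1
3 = 3*1 + 0  (stop)
So 59/7 = [8; 2, 3].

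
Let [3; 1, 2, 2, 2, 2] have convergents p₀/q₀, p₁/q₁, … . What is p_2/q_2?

11/3

Using pₖ = aₖpₖ₋₁ + pₖ₋₂, qₖ = aₖqₖ₋₁ + qₖ₋₂ (with p₋₁=1, p₋₂=0, q₋₁=0, q₋₂=1):
  k=0: a=3, p=3, q=1
  k=1: a=1, p=4, q=1
  k=2: a=2, p=11, q=3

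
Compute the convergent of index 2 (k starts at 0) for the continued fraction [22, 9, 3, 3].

Using pₖ = aₖpₖ₋₁ + pₖ₋₂, qₖ = aₖqₖ₋₁ + qₖ₋₂ (with p₋₁=1, p₋₂=0, q₋₁=0, q₋₂=1):
  k=0: a=22, p=22, q=1
  k=1: a=9, p=199, q=9
  k=2: a=3, p=619, q=28

619/28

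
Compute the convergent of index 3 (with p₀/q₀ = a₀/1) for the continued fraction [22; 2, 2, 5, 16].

605/27

Using pₖ = aₖpₖ₋₁ + pₖ₋₂, qₖ = aₖqₖ₋₁ + qₖ₋₂ (with p₋₁=1, p₋₂=0, q₋₁=0, q₋₂=1):
  k=0: a=22, p=22, q=1
  k=1: a=2, p=45, q=2
  k=2: a=2, p=112, q=5
  k=3: a=5, p=605, q=27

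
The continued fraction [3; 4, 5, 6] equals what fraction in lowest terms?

Using pₖ = aₖpₖ₋₁ + pₖ₋₂ and qₖ = aₖqₖ₋₁ + qₖ₋₂:
  k=0: a=3, p=3, q=1
  k=1: a=4, p=13, q=4
  k=2: a=5, p=68, q=21
  k=3: a=6, p=421, q=130

421/130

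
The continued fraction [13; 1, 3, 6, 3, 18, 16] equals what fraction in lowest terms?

Fold from the inside: start with 16/1.
  18 + 1/16 = 289/16
  3 + 16/289 = 883/289
  6 + 289/883 = 5587/883
  3 + 883/5587 = 17644/5587
  1 + 5587/17644 = 23231/17644
  13 + 17644/23231 = 319647/23231

319647/23231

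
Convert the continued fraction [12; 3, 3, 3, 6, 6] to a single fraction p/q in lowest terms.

15760/1281

Fold from the inside: start with 6/1.
  6 + 1/6 = 37/6
  3 + 6/37 = 117/37
  3 + 37/117 = 388/117
  3 + 117/388 = 1281/388
  12 + 388/1281 = 15760/1281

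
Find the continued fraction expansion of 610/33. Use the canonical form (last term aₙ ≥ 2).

[18; 2, 16]

610 = 18·33 + 16
33 = 2·16 + 1
16 = 16·1 + 0  (stop)
So 610/33 = [18; 2, 16].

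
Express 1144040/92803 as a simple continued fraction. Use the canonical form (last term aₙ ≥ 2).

[12; 3, 19, 9, 10, 1, 15]

1144040 = 12·92803 + 30404
92803 = 3·30404 + 1591
30404 = 19·1591 + 175
1591 = 9·175 + 16
175 = 10·16 + 15
16 = 1·15 + 1
15 = 15·1 + 0  (stop)
So 1144040/92803 = [12; 3, 19, 9, 10, 1, 15].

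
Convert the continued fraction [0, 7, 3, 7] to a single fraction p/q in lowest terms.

Using pₖ = aₖpₖ₋₁ + pₖ₋₂ and qₖ = aₖqₖ₋₁ + qₖ₋₂:
  k=0: a=0, p=0, q=1
  k=1: a=7, p=1, q=7
  k=2: a=3, p=3, q=22
  k=3: a=7, p=22, q=161

22/161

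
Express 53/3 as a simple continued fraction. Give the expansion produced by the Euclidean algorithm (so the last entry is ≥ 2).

53 = 17*3 + 2
3 = 1*2 + 1
2 = 2*1 + 0  (stop)
So 53/3 = [17; 1, 2].

[17; 1, 2]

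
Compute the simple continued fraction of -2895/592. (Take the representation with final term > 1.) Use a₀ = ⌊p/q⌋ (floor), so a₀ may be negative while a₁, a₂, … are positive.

-2895 = -5·592 + 65
592 = 9·65 + 7
65 = 9·7 + 2
7 = 3·2 + 1
2 = 2·1 + 0  (stop)
So -2895/592 = [-5; 9, 9, 3, 2].

[-5; 9, 9, 3, 2]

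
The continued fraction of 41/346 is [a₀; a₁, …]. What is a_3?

41 = 0·346 + 41   →  a_0 = 0
346 = 8·41 + 18   →  a_1 = 8
41 = 2·18 + 5   →  a_2 = 2
18 = 3·5 + 3   →  a_3 = 3

3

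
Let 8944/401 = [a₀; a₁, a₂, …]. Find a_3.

2

8944 = 22·401 + 122   →  a_0 = 22
401 = 3·122 + 35   →  a_1 = 3
122 = 3·35 + 17   →  a_2 = 3
35 = 2·17 + 1   →  a_3 = 2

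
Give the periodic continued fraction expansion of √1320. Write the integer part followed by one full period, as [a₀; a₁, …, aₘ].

a₀ = ⌊√1320⌋ = 36.
With m₀=0, d₀=1 and mₖ₊₁ = dₖaₖ − mₖ, dₖ₊₁ = (n − mₖ₊₁²)/dₖ, aₖ₊₁ = ⌊(a₀+mₖ₊₁)/dₖ₊₁⌋:
  k=1: m=36, d=24, a=3
  k=2: m=36, d=1, a=72
d=1 and a=2a₀=72 at k=2, so the next step gives (m, d) = (36, 24) again — its k=1 value — and the period has length 2.

[36; 3, 72]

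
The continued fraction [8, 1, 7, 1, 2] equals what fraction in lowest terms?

Fold from the inside: start with 2/1.
  1 + 1/2 = 3/2
  7 + 2/3 = 23/3
  1 + 3/23 = 26/23
  8 + 23/26 = 231/26

231/26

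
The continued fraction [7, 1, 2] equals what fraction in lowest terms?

Fold from the inside: start with 2/1.
  1 + 1/2 = 3/2
  7 + 2/3 = 23/3

23/3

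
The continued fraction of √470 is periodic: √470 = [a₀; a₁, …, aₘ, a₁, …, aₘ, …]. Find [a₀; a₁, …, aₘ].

a₀ = ⌊√470⌋ = 21.

[21; 1, 2, 8, 2, 1, 42]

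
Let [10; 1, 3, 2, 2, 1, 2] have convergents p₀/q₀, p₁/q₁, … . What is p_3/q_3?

Using pₖ = aₖpₖ₋₁ + pₖ₋₂, qₖ = aₖqₖ₋₁ + qₖ₋₂ (with p₋₁=1, p₋₂=0, q₋₁=0, q₋₂=1):
  k=0: a=10, p=10, q=1
  k=1: a=1, p=11, q=1
  k=2: a=3, p=43, q=4
  k=3: a=2, p=97, q=9

97/9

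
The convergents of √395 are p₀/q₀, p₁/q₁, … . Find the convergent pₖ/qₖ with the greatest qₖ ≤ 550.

6340/319

√395 = [19; 1, 6, 1, 38, …] (period length 4).
Convergents:
  p_0/q_0 = 19/1
  p_1/q_1 = 20/1
  p_2/q_2 = 139/7
  p_3/q_3 = 159/8
  p_4/q_4 = 6181/311
  p_5/q_5 = 6340/319
  p_6/q_6 = 44221/2225
q_5 = 319 ≤ 550 < 2225 = q_6, so the answer is 6340/319.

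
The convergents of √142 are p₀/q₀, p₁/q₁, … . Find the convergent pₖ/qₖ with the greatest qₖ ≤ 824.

3420/287

√142 = [11; 1, 10, 1, 22, …] (period length 4).
Convergents:
  p_0/q_0 = 11/1
  p_1/q_1 = 12/1
  p_2/q_2 = 131/11
  p_3/q_3 = 143/12
  p_4/q_4 = 3277/275
  p_5/q_5 = 3420/287
  p_6/q_6 = 37477/3145
q_5 = 287 ≤ 824 < 3145 = q_6, so the answer is 3420/287.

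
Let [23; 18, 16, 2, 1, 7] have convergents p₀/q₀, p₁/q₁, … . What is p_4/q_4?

20404/885

Using pₖ = aₖpₖ₋₁ + pₖ₋₂, qₖ = aₖqₖ₋₁ + qₖ₋₂ (with p₋₁=1, p₋₂=0, q₋₁=0, q₋₂=1):
  k=0: a=23, p=23, q=1
  k=1: a=18, p=415, q=18
  k=2: a=16, p=6663, q=289
  k=3: a=2, p=13741, q=596
  k=4: a=1, p=20404, q=885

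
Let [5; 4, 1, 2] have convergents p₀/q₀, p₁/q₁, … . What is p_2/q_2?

Using pₖ = aₖpₖ₋₁ + pₖ₋₂, qₖ = aₖqₖ₋₁ + qₖ₋₂ (with p₋₁=1, p₋₂=0, q₋₁=0, q₋₂=1):
  k=0: a=5, p=5, q=1
  k=1: a=4, p=21, q=4
  k=2: a=1, p=26, q=5

26/5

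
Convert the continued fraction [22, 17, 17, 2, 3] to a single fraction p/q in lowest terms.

Fold from the inside: start with 3/1.
  2 + 1/3 = 7/3
  17 + 3/7 = 122/7
  17 + 7/122 = 2081/122
  22 + 122/2081 = 45904/2081

45904/2081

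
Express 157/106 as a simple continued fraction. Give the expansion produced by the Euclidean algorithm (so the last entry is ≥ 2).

157 = 1·106 + 51
106 = 2·51 + 4
51 = 12·4 + 3
4 = 1·3 + 1
3 = 3·1 + 0  (stop)
So 157/106 = [1; 2, 12, 1, 3].

[1; 2, 12, 1, 3]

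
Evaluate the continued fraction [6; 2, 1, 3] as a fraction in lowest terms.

Using pₖ = aₖpₖ₋₁ + pₖ₋₂ and qₖ = aₖqₖ₋₁ + qₖ₋₂:
  k=0: a=6, p=6, q=1
  k=1: a=2, p=13, q=2
  k=2: a=1, p=19, q=3
  k=3: a=3, p=70, q=11

70/11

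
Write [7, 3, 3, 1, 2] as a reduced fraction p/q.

Using pₖ = aₖpₖ₋₁ + pₖ₋₂ and qₖ = aₖqₖ₋₁ + qₖ₋₂:
  k=0: a=7, p=7, q=1
  k=1: a=3, p=22, q=3
  k=2: a=3, p=73, q=10
  k=3: a=1, p=95, q=13
  k=4: a=2, p=263, q=36

263/36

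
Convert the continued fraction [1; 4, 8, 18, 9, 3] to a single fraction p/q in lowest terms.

20927/16843

Using pₖ = aₖpₖ₋₁ + pₖ₋₂ and qₖ = aₖqₖ₋₁ + qₖ₋₂:
  k=0: a=1, p=1, q=1
  k=1: a=4, p=5, q=4
  k=2: a=8, p=41, q=33
  k=3: a=18, p=743, q=598
  k=4: a=9, p=6728, q=5415
  k=5: a=3, p=20927, q=16843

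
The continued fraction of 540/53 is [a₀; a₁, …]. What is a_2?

3

540 = 10·53 + 10   →  a_0 = 10
53 = 5·10 + 3   →  a_1 = 5
10 = 3·3 + 1   →  a_2 = 3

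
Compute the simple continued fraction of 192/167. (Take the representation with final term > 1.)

[1; 6, 1, 2, 8]

192 = 1×167 + 25
167 = 6×25 + 17
25 = 1×17 + 8
17 = 2×8 + 1
8 = 8×1 + 0  (stop)
So 192/167 = [1; 6, 1, 2, 8].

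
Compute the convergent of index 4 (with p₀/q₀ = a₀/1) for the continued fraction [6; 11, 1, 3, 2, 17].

645/106

Using pₖ = aₖpₖ₋₁ + pₖ₋₂, qₖ = aₖqₖ₋₁ + qₖ₋₂ (with p₋₁=1, p₋₂=0, q₋₁=0, q₋₂=1):
  k=0: a=6, p=6, q=1
  k=1: a=11, p=67, q=11
  k=2: a=1, p=73, q=12
  k=3: a=3, p=286, q=47
  k=4: a=2, p=645, q=106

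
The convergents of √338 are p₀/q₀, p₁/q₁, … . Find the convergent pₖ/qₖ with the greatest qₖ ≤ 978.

√338 = [18; 2, 1, 1, 2, 36, …] (period length 5).
Convergents:
  p_0/q_0 = 18/1
  p_1/q_1 = 37/2
  p_2/q_2 = 55/3
  p_3/q_3 = 92/5
  p_4/q_4 = 239/13
  p_5/q_5 = 8696/473
  p_6/q_6 = 17631/959
  p_7/q_7 = 26327/1432
q_6 = 959 ≤ 978 < 1432 = q_7, so the answer is 17631/959.

17631/959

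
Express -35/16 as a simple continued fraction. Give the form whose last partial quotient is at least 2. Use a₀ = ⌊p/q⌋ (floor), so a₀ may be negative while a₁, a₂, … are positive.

-35 = -3*16 + 13
16 = 1*13 + 3
13 = 4*3 + 1
3 = 3*1 + 0  (stop)
So -35/16 = [-3; 1, 4, 3].

[-3; 1, 4, 3]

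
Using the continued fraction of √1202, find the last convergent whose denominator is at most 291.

√1202 = [34; 1, 2, 34, 2, 1, 68, …] (period length 6).
Convergents:
  p_0/q_0 = 34/1
  p_1/q_1 = 35/1
  p_2/q_2 = 104/3
  p_3/q_3 = 3571/103
  p_4/q_4 = 7246/209
  p_5/q_5 = 10817/312
q_4 = 209 ≤ 291 < 312 = q_5, so the answer is 7246/209.

7246/209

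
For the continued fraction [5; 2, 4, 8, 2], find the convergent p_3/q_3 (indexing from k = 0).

Using pₖ = aₖpₖ₋₁ + pₖ₋₂, qₖ = aₖqₖ₋₁ + qₖ₋₂ (with p₋₁=1, p₋₂=0, q₋₁=0, q₋₂=1):
  k=0: a=5, p=5, q=1
  k=1: a=2, p=11, q=2
  k=2: a=4, p=49, q=9
  k=3: a=8, p=403, q=74

403/74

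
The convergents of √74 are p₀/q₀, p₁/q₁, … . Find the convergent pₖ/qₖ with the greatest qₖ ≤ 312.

2228/259

√74 = [8; 1, 1, 1, 1, 16, …] (period length 5).
Convergents:
  p_0/q_0 = 8/1
  p_1/q_1 = 9/1
  p_2/q_2 = 17/2
  p_3/q_3 = 26/3
  p_4/q_4 = 43/5
  p_5/q_5 = 714/83
  p_6/q_6 = 757/88
  p_7/q_7 = 1471/171
  p_8/q_8 = 2228/259
  p_9/q_9 = 3699/430
q_8 = 259 ≤ 312 < 430 = q_9, so the answer is 2228/259.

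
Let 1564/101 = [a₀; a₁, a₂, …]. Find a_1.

2

1564 = 15·101 + 49   →  a_0 = 15
101 = 2·49 + 3   →  a_1 = 2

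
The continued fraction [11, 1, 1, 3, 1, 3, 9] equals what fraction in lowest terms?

3641/315

Fold from the inside: start with 9/1.
  3 + 1/9 = 28/9
  1 + 9/28 = 37/28
  3 + 28/37 = 139/37
  1 + 37/139 = 176/139
  1 + 139/176 = 315/176
  11 + 176/315 = 3641/315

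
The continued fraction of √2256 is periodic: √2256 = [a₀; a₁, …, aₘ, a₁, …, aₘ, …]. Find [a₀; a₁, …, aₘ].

[47; 2, 94]

a₀ = ⌊√2256⌋ = 47.
With m₀=0, d₀=1 and mₖ₊₁ = dₖaₖ − mₖ, dₖ₊₁ = (n − mₖ₊₁²)/dₖ, aₖ₊₁ = ⌊(a₀+mₖ₊₁)/dₖ₊₁⌋:
  k=1: m=47, d=47, a=2
  k=2: m=47, d=1, a=94
d=1 and a=2a₀=94 at k=2, so the next step gives (m, d) = (47, 47) again — its k=1 value — and the period has length 2.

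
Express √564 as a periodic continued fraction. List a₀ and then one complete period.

[23; 1, 2, 1, 46]

a₀ = ⌊√564⌋ = 23.
With m₀=0, d₀=1 and mₖ₊₁ = dₖaₖ − mₖ, dₖ₊₁ = (n − mₖ₊₁²)/dₖ, aₖ₊₁ = ⌊(a₀+mₖ₊₁)/dₖ₊₁⌋:
  k=1: m=23, d=35, a=1
  k=2: m=12, d=12, a=2
  k=3: m=12, d=35, a=1
  k=4: m=23, d=1, a=46
d=1 and a=2a₀=46 at k=4, so the next step gives (m, d) = (23, 35) again — its k=1 value — and the period has length 4.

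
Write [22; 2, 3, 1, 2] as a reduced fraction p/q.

561/25

Using pₖ = aₖpₖ₋₁ + pₖ₋₂ and qₖ = aₖqₖ₋₁ + qₖ₋₂:
  k=0: a=22, p=22, q=1
  k=1: a=2, p=45, q=2
  k=2: a=3, p=157, q=7
  k=3: a=1, p=202, q=9
  k=4: a=2, p=561, q=25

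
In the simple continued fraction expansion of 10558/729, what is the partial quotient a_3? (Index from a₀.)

10558 = 14·729 + 352   →  a_0 = 14
729 = 2·352 + 25   →  a_1 = 2
352 = 14·25 + 2   →  a_2 = 14
25 = 12·2 + 1   →  a_3 = 12

12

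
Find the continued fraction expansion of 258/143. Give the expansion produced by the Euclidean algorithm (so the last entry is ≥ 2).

[1; 1, 4, 9, 3]

258 = 1·143 + 115
143 = 1·115 + 28
115 = 4·28 + 3
28 = 9·3 + 1
3 = 3·1 + 0  (stop)
So 258/143 = [1; 1, 4, 9, 3].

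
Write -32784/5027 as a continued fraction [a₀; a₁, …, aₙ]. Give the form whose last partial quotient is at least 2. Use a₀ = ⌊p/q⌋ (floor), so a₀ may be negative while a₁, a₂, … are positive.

[-7; 2, 11, 12, 18]

-32784 = -7×5027 + 2405
5027 = 2×2405 + 217
2405 = 11×217 + 18
217 = 12×18 + 1
18 = 18×1 + 0  (stop)
So -32784/5027 = [-7; 2, 11, 12, 18].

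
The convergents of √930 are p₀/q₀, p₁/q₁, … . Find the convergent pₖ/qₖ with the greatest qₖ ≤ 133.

3690/121

√930 = [30; 2, 60, …] (period length 2).
Convergents:
  p_0/q_0 = 30/1
  p_1/q_1 = 61/2
  p_2/q_2 = 3690/121
  p_3/q_3 = 7441/244
q_2 = 121 ≤ 133 < 244 = q_3, so the answer is 3690/121.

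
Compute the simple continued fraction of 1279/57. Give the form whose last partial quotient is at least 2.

[22; 2, 3, 1, 1, 3]

1279 = 22*57 + 25
57 = 2*25 + 7
25 = 3*7 + 4
7 = 1*4 + 3
4 = 1*3 + 1
3 = 3*1 + 0  (stop)
So 1279/57 = [22; 2, 3, 1, 1, 3].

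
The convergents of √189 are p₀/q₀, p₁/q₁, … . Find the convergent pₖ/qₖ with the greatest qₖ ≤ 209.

√189 = [13; 1, 2, 1, 26, …] (period length 4).
Convergents:
  p_0/q_0 = 13/1
  p_1/q_1 = 14/1
  p_2/q_2 = 41/3
  p_3/q_3 = 55/4
  p_4/q_4 = 1471/107
  p_5/q_5 = 1526/111
  p_6/q_6 = 4523/329
q_5 = 111 ≤ 209 < 329 = q_6, so the answer is 1526/111.

1526/111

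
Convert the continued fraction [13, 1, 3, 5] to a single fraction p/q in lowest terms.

289/21

Fold from the inside: start with 5/1.
  3 + 1/5 = 16/5
  1 + 5/16 = 21/16
  13 + 16/21 = 289/21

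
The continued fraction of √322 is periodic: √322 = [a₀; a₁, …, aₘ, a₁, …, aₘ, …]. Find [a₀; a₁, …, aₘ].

[17; 1, 16, 1, 34]

a₀ = ⌊√322⌋ = 17.
With m₀=0, d₀=1 and mₖ₊₁ = dₖaₖ − mₖ, dₖ₊₁ = (n − mₖ₊₁²)/dₖ, aₖ₊₁ = ⌊(a₀+mₖ₊₁)/dₖ₊₁⌋:
  k=1: m=17, d=33, a=1
  k=2: m=16, d=2, a=16
  k=3: m=16, d=33, a=1
  k=4: m=17, d=1, a=34
d=1 and a=2a₀=34 at k=4, so the next step gives (m, d) = (17, 33) again — its k=1 value — and the period has length 4.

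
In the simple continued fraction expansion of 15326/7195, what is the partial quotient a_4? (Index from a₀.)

15326 = 2·7195 + 936   →  a_0 = 2
7195 = 7·936 + 643   →  a_1 = 7
936 = 1·643 + 293   →  a_2 = 1
643 = 2·293 + 57   →  a_3 = 2
293 = 5·57 + 8   →  a_4 = 5

5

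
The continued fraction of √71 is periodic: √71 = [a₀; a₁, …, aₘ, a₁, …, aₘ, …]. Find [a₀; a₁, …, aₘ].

a₀ = ⌊√71⌋ = 8.
With m₀=0, d₀=1 and mₖ₊₁ = dₖaₖ − mₖ, dₖ₊₁ = (n − mₖ₊₁²)/dₖ, aₖ₊₁ = ⌊(a₀+mₖ₊₁)/dₖ₊₁⌋:
  k=1: m=8, d=7, a=2
  k=2: m=6, d=5, a=2
  k=3: m=4, d=11, a=1
  k=4: m=7, d=2, a=7
  k=5: m=7, d=11, a=1
  k=6: m=4, d=5, a=2
  k=7: m=6, d=7, a=2
  k=8: m=8, d=1, a=16
d=1 and a=2a₀=16 at k=8, so the next step gives (m, d) = (8, 7) again — its k=1 value — and the period has length 8.

[8; 2, 2, 1, 7, 1, 2, 2, 16]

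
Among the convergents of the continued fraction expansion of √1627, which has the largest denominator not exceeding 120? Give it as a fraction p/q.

√1627 = [40; 2, 1, 39, 1, 2, 80, …] (period length 6).
Convergents:
  p_0/q_0 = 40/1
  p_1/q_1 = 81/2
  p_2/q_2 = 121/3
  p_3/q_3 = 4800/119
  p_4/q_4 = 4921/122
q_3 = 119 ≤ 120 < 122 = q_4, so the answer is 4800/119.

4800/119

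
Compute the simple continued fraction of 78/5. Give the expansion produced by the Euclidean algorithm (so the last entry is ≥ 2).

[15; 1, 1, 2]

78 = 15·5 + 3
5 = 1·3 + 2
3 = 1·2 + 1
2 = 2·1 + 0  (stop)
So 78/5 = [15; 1, 1, 2].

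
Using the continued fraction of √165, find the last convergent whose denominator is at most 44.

√165 = [12; 1, 5, 2, 5, 1, 24, …] (period length 6).
Convergents:
  p_0/q_0 = 12/1
  p_1/q_1 = 13/1
  p_2/q_2 = 77/6
  p_3/q_3 = 167/13
  p_4/q_4 = 912/71
q_3 = 13 ≤ 44 < 71 = q_4, so the answer is 167/13.

167/13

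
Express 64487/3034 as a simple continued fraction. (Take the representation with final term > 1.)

64487 = 21·3034 + 773
3034 = 3·773 + 715
773 = 1·715 + 58
715 = 12·58 + 19
58 = 3·19 + 1
19 = 19·1 + 0  (stop)
So 64487/3034 = [21; 3, 1, 12, 3, 19].

[21; 3, 1, 12, 3, 19]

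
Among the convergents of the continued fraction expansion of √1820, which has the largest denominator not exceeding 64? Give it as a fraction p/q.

√1820 = [42; 1, 1, 1, 20, 1, 1, 1, 84, …] (period length 8).
Convergents:
  p_0/q_0 = 42/1
  p_1/q_1 = 43/1
  p_2/q_2 = 85/2
  p_3/q_3 = 128/3
  p_4/q_4 = 2645/62
  p_5/q_5 = 2773/65
q_4 = 62 ≤ 64 < 65 = q_5, so the answer is 2645/62.

2645/62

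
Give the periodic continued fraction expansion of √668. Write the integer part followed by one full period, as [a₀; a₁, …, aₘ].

[25; 1, 5, 2, 12, 2, 5, 1, 50]

a₀ = ⌊√668⌋ = 25.
With m₀=0, d₀=1 and mₖ₊₁ = dₖaₖ − mₖ, dₖ₊₁ = (n − mₖ₊₁²)/dₖ, aₖ₊₁ = ⌊(a₀+mₖ₊₁)/dₖ₊₁⌋:
  k=1: m=25, d=43, a=1
  k=2: m=18, d=8, a=5
  k=3: m=22, d=23, a=2
  k=4: m=24, d=4, a=12
  k=5: m=24, d=23, a=2
  k=6: m=22, d=8, a=5
  k=7: m=18, d=43, a=1
  k=8: m=25, d=1, a=50
d=1 and a=2a₀=50 at k=8, so the next step gives (m, d) = (25, 43) again — its k=1 value — and the period has length 8.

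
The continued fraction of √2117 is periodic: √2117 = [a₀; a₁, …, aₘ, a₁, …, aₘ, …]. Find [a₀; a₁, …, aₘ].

a₀ = ⌊√2117⌋ = 46.
With m₀=0, d₀=1 and mₖ₊₁ = dₖaₖ − mₖ, dₖ₊₁ = (n − mₖ₊₁²)/dₖ, aₖ₊₁ = ⌊(a₀+mₖ₊₁)/dₖ₊₁⌋:
  k=1: m=46, d=1, a=92
d=1 and a=2a₀=92 at k=1, so the next step gives (m, d) = (46, 1) again — its k=1 value — and the period has length 1.

[46; 92]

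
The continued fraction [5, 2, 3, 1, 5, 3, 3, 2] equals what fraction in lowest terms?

6852/1259

Using pₖ = aₖpₖ₋₁ + pₖ₋₂ and qₖ = aₖqₖ₋₁ + qₖ₋₂:
  k=0: a=5, p=5, q=1
  k=1: a=2, p=11, q=2
  k=2: a=3, p=38, q=7
  k=3: a=1, p=49, q=9
  k=4: a=5, p=283, q=52
  k=5: a=3, p=898, q=165
  k=6: a=3, p=2977, q=547
  k=7: a=2, p=6852, q=1259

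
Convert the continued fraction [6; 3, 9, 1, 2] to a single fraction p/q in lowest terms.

569/90

Using pₖ = aₖpₖ₋₁ + pₖ₋₂ and qₖ = aₖqₖ₋₁ + qₖ₋₂:
  k=0: a=6, p=6, q=1
  k=1: a=3, p=19, q=3
  k=2: a=9, p=177, q=28
  k=3: a=1, p=196, q=31
  k=4: a=2, p=569, q=90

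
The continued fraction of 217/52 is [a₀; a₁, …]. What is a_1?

5

217 = 4·52 + 9   →  a_0 = 4
52 = 5·9 + 7   →  a_1 = 5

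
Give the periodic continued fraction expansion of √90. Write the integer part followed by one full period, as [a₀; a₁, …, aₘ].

a₀ = ⌊√90⌋ = 9.
With m₀=0, d₀=1 and mₖ₊₁ = dₖaₖ − mₖ, dₖ₊₁ = (n − mₖ₊₁²)/dₖ, aₖ₊₁ = ⌊(a₀+mₖ₊₁)/dₖ₊₁⌋:
  k=1: m=9, d=9, a=2
  k=2: m=9, d=1, a=18
d=1 and a=2a₀=18 at k=2, so the next step gives (m, d) = (9, 9) again — its k=1 value — and the period has length 2.

[9; 2, 18]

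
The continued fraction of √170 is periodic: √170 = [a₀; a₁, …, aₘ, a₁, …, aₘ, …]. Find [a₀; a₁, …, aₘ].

a₀ = ⌊√170⌋ = 13.
With m₀=0, d₀=1 and mₖ₊₁ = dₖaₖ − mₖ, dₖ₊₁ = (n − mₖ₊₁²)/dₖ, aₖ₊₁ = ⌊(a₀+mₖ₊₁)/dₖ₊₁⌋:
  k=1: m=13, d=1, a=26
d=1 and a=2a₀=26 at k=1, so the next step gives (m, d) = (13, 1) again — its k=1 value — and the period has length 1.

[13; 26]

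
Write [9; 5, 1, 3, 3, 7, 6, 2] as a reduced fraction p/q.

66727/7274

Using pₖ = aₖpₖ₋₁ + pₖ₋₂ and qₖ = aₖqₖ₋₁ + qₖ₋₂:
  k=0: a=9, p=9, q=1
  k=1: a=5, p=46, q=5
  k=2: a=1, p=55, q=6
  k=3: a=3, p=211, q=23
  k=4: a=3, p=688, q=75
  k=5: a=7, p=5027, q=548
  k=6: a=6, p=30850, q=3363
  k=7: a=2, p=66727, q=7274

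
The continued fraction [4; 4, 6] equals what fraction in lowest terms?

Fold from the inside: start with 6/1.
  4 + 1/6 = 25/6
  4 + 6/25 = 106/25

106/25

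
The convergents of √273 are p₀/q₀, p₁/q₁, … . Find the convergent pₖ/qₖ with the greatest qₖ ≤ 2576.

√273 = [16; 1, 1, 10, 1, 1, 32, …] (period length 6).
Convergents:
  p_0/q_0 = 16/1
  p_1/q_1 = 17/1
  p_2/q_2 = 33/2
  p_3/q_3 = 347/21
  p_4/q_4 = 380/23
  p_5/q_5 = 727/44
  p_6/q_6 = 23644/1431
  p_7/q_7 = 24371/1475
  p_8/q_8 = 48015/2906
q_7 = 1475 ≤ 2576 < 2906 = q_8, so the answer is 24371/1475.

24371/1475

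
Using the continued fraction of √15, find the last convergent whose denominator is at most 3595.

13203/3409

√15 = [3; 1, 6, …] (period length 2).
Convergents:
  p_0/q_0 = 3/1
  p_1/q_1 = 4/1
  p_2/q_2 = 27/7
  p_3/q_3 = 31/8
  p_4/q_4 = 213/55
  p_5/q_5 = 244/63
  p_6/q_6 = 1677/433
  p_7/q_7 = 1921/496
  p_8/q_8 = 13203/3409
  p_9/q_9 = 15124/3905
q_8 = 3409 ≤ 3595 < 3905 = q_9, so the answer is 13203/3409.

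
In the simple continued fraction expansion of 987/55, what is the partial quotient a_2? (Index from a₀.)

987 = 17·55 + 52   →  a_0 = 17
55 = 1·52 + 3   →  a_1 = 1
52 = 17·3 + 1   →  a_2 = 17

17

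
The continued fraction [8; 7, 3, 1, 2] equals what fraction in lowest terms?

651/80

Using pₖ = aₖpₖ₋₁ + pₖ₋₂ and qₖ = aₖqₖ₋₁ + qₖ₋₂:
  k=0: a=8, p=8, q=1
  k=1: a=7, p=57, q=7
  k=2: a=3, p=179, q=22
  k=3: a=1, p=236, q=29
  k=4: a=2, p=651, q=80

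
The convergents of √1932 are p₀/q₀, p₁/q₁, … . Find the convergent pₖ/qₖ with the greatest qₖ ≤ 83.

967/22

√1932 = [43; 1, 20, 1, 86, …] (period length 4).
Convergents:
  p_0/q_0 = 43/1
  p_1/q_1 = 44/1
  p_2/q_2 = 923/21
  p_3/q_3 = 967/22
  p_4/q_4 = 84085/1913
q_3 = 22 ≤ 83 < 1913 = q_4, so the answer is 967/22.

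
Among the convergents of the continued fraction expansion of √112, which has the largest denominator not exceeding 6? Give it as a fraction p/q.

53/5

√112 = [10; 1, 1, 2, 1, 1, 20, …] (period length 6).
Convergents:
  p_0/q_0 = 10/1
  p_1/q_1 = 11/1
  p_2/q_2 = 21/2
  p_3/q_3 = 53/5
  p_4/q_4 = 74/7
q_3 = 5 ≤ 6 < 7 = q_4, so the answer is 53/5.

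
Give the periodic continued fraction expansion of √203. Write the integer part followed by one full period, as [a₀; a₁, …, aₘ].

[14; 4, 28]

a₀ = ⌊√203⌋ = 14.
With m₀=0, d₀=1 and mₖ₊₁ = dₖaₖ − mₖ, dₖ₊₁ = (n − mₖ₊₁²)/dₖ, aₖ₊₁ = ⌊(a₀+mₖ₊₁)/dₖ₊₁⌋:
  k=1: m=14, d=7, a=4
  k=2: m=14, d=1, a=28
d=1 and a=2a₀=28 at k=2, so the next step gives (m, d) = (14, 7) again — its k=1 value — and the period has length 2.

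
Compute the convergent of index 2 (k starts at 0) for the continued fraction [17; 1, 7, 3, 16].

Using pₖ = aₖpₖ₋₁ + pₖ₋₂, qₖ = aₖqₖ₋₁ + qₖ₋₂ (with p₋₁=1, p₋₂=0, q₋₁=0, q₋₂=1):
  k=0: a=17, p=17, q=1
  k=1: a=1, p=18, q=1
  k=2: a=7, p=143, q=8

143/8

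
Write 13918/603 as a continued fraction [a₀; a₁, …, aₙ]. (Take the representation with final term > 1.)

[23; 12, 3, 3, 1, 3]

13918 = 23*603 + 49
603 = 12*49 + 15
49 = 3*15 + 4
15 = 3*4 + 3
4 = 1*3 + 1
3 = 3*1 + 0  (stop)
So 13918/603 = [23; 12, 3, 3, 1, 3].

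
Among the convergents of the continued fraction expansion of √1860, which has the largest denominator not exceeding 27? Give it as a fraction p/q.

√1860 = [43; 7, 1, 4, 1, 7, 86, …] (period length 6).
Convergents:
  p_0/q_0 = 43/1
  p_1/q_1 = 302/7
  p_2/q_2 = 345/8
  p_3/q_3 = 1682/39
q_2 = 8 ≤ 27 < 39 = q_3, so the answer is 345/8.

345/8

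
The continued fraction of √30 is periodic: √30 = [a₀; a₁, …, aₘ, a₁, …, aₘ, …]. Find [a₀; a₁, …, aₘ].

a₀ = ⌊√30⌋ = 5.

[5; 2, 10]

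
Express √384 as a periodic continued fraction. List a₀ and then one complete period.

a₀ = ⌊√384⌋ = 19.
With m₀=0, d₀=1 and mₖ₊₁ = dₖaₖ − mₖ, dₖ₊₁ = (n − mₖ₊₁²)/dₖ, aₖ₊₁ = ⌊(a₀+mₖ₊₁)/dₖ₊₁⌋:
  k=1: m=19, d=23, a=1
  k=2: m=4, d=16, a=1
  k=3: m=12, d=15, a=2
  k=4: m=18, d=4, a=9
  k=5: m=18, d=15, a=2
  k=6: m=12, d=16, a=1
  k=7: m=4, d=23, a=1
  k=8: m=19, d=1, a=38
d=1 and a=2a₀=38 at k=8, so the next step gives (m, d) = (19, 23) again — its k=1 value — and the period has length 8.

[19; 1, 1, 2, 9, 2, 1, 1, 38]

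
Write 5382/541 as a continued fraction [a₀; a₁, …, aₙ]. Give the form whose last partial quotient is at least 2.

5382 = 9×541 + 513
541 = 1×513 + 28
513 = 18×28 + 9
28 = 3×9 + 1
9 = 9×1 + 0  (stop)
So 5382/541 = [9; 1, 18, 3, 9].

[9; 1, 18, 3, 9]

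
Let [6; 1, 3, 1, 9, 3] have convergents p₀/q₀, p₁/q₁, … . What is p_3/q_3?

34/5

Using pₖ = aₖpₖ₋₁ + pₖ₋₂, qₖ = aₖqₖ₋₁ + qₖ₋₂ (with p₋₁=1, p₋₂=0, q₋₁=0, q₋₂=1):
  k=0: a=6, p=6, q=1
  k=1: a=1, p=7, q=1
  k=2: a=3, p=27, q=4
  k=3: a=1, p=34, q=5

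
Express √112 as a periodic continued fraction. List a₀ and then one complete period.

[10; 1, 1, 2, 1, 1, 20]

a₀ = ⌊√112⌋ = 10.
With m₀=0, d₀=1 and mₖ₊₁ = dₖaₖ − mₖ, dₖ₊₁ = (n − mₖ₊₁²)/dₖ, aₖ₊₁ = ⌊(a₀+mₖ₊₁)/dₖ₊₁⌋:
  k=1: m=10, d=12, a=1
  k=2: m=2, d=9, a=1
  k=3: m=7, d=7, a=2
  k=4: m=7, d=9, a=1
  k=5: m=2, d=12, a=1
  k=6: m=10, d=1, a=20
d=1 and a=2a₀=20 at k=6, so the next step gives (m, d) = (10, 12) again — its k=1 value — and the period has length 6.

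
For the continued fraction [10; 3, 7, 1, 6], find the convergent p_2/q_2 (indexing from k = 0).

Using pₖ = aₖpₖ₋₁ + pₖ₋₂, qₖ = aₖqₖ₋₁ + qₖ₋₂ (with p₋₁=1, p₋₂=0, q₋₁=0, q₋₂=1):
  k=0: a=10, p=10, q=1
  k=1: a=3, p=31, q=3
  k=2: a=7, p=227, q=22

227/22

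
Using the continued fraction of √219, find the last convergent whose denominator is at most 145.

2131/144

√219 = [14; 1, 3, 1, 28, …] (period length 4).
Convergents:
  p_0/q_0 = 14/1
  p_1/q_1 = 15/1
  p_2/q_2 = 59/4
  p_3/q_3 = 74/5
  p_4/q_4 = 2131/144
  p_5/q_5 = 2205/149
q_4 = 144 ≤ 145 < 149 = q_5, so the answer is 2131/144.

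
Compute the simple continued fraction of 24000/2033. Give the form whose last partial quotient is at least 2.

24000 = 11*2033 + 1637
2033 = 1*1637 + 396
1637 = 4*396 + 53
396 = 7*53 + 25
53 = 2*25 + 3
25 = 8*3 + 1
3 = 3*1 + 0  (stop)
So 24000/2033 = [11; 1, 4, 7, 2, 8, 3].

[11; 1, 4, 7, 2, 8, 3]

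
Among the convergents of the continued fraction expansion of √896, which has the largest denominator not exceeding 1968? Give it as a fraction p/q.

√896 = [29; 1, 13, 1, 58, …] (period length 4).
Convergents:
  p_0/q_0 = 29/1
  p_1/q_1 = 30/1
  p_2/q_2 = 419/14
  p_3/q_3 = 449/15
  p_4/q_4 = 26461/884
  p_5/q_5 = 26910/899
  p_6/q_6 = 376291/12571
q_5 = 899 ≤ 1968 < 12571 = q_6, so the answer is 26910/899.

26910/899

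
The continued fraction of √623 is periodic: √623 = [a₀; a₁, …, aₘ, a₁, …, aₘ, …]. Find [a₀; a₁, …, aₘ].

[24; 1, 23, 1, 48]

a₀ = ⌊√623⌋ = 24.
With m₀=0, d₀=1 and mₖ₊₁ = dₖaₖ − mₖ, dₖ₊₁ = (n − mₖ₊₁²)/dₖ, aₖ₊₁ = ⌊(a₀+mₖ₊₁)/dₖ₊₁⌋:
  k=1: m=24, d=47, a=1
  k=2: m=23, d=2, a=23
  k=3: m=23, d=47, a=1
  k=4: m=24, d=1, a=48
d=1 and a=2a₀=48 at k=4, so the next step gives (m, d) = (24, 47) again — its k=1 value — and the period has length 4.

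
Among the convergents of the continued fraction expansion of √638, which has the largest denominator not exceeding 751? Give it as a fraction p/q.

√638 = [25; 3, 1, 6, 2, 6, 1, 3, 50, …] (period length 8).
Convergents:
  p_0/q_0 = 25/1
  p_1/q_1 = 76/3
  p_2/q_2 = 101/4
  p_3/q_3 = 682/27
  p_4/q_4 = 1465/58
  p_5/q_5 = 9472/375
  p_6/q_6 = 10937/433
  p_7/q_7 = 42283/1674
q_6 = 433 ≤ 751 < 1674 = q_7, so the answer is 10937/433.

10937/433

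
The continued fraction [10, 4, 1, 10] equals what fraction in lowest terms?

551/54

Fold from the inside: start with 10/1.
  1 + 1/10 = 11/10
  4 + 10/11 = 54/11
  10 + 11/54 = 551/54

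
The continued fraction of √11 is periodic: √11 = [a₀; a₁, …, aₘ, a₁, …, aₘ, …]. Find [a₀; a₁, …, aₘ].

a₀ = ⌊√11⌋ = 3.
With m₀=0, d₀=1 and mₖ₊₁ = dₖaₖ − mₖ, dₖ₊₁ = (n − mₖ₊₁²)/dₖ, aₖ₊₁ = ⌊(a₀+mₖ₊₁)/dₖ₊₁⌋:
  k=1: m=3, d=2, a=3
  k=2: m=3, d=1, a=6
d=1 and a=2a₀=6 at k=2, so the next step gives (m, d) = (3, 2) again — its k=1 value — and the period has length 2.

[3; 3, 6]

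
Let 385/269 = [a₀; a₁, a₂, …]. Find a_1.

385 = 1·269 + 116   →  a_0 = 1
269 = 2·116 + 37   →  a_1 = 2

2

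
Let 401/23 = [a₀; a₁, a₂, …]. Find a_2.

3

401 = 17·23 + 10   →  a_0 = 17
23 = 2·10 + 3   →  a_1 = 2
10 = 3·3 + 1   →  a_2 = 3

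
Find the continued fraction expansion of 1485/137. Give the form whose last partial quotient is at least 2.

1485 = 10×137 + 115
137 = 1×115 + 22
115 = 5×22 + 5
22 = 4×5 + 2
5 = 2×2 + 1
2 = 2×1 + 0  (stop)
So 1485/137 = [10; 1, 5, 4, 2, 2].

[10; 1, 5, 4, 2, 2]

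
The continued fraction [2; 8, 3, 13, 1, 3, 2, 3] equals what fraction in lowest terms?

23158/10923

Fold from the inside: start with 3/1.
  2 + 1/3 = 7/3
  3 + 3/7 = 24/7
  1 + 7/24 = 31/24
  13 + 24/31 = 427/31
  3 + 31/427 = 1312/427
  8 + 427/1312 = 10923/1312
  2 + 1312/10923 = 23158/10923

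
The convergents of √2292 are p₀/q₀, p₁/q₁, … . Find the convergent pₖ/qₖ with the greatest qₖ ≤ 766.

√2292 = [47; 1, 6, 1, 94, …] (period length 4).
Convergents:
  p_0/q_0 = 47/1
  p_1/q_1 = 48/1
  p_2/q_2 = 335/7
  p_3/q_3 = 383/8
  p_4/q_4 = 36337/759
  p_5/q_5 = 36720/767
q_4 = 759 ≤ 766 < 767 = q_5, so the answer is 36337/759.

36337/759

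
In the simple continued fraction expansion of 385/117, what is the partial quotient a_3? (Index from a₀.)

3

385 = 3·117 + 34   →  a_0 = 3
117 = 3·34 + 15   →  a_1 = 3
34 = 2·15 + 4   →  a_2 = 2
15 = 3·4 + 3   →  a_3 = 3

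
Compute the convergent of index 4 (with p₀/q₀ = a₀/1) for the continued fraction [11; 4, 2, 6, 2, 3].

1403/125

Using pₖ = aₖpₖ₋₁ + pₖ₋₂, qₖ = aₖqₖ₋₁ + qₖ₋₂ (with p₋₁=1, p₋₂=0, q₋₁=0, q₋₂=1):
  k=0: a=11, p=11, q=1
  k=1: a=4, p=45, q=4
  k=2: a=2, p=101, q=9
  k=3: a=6, p=651, q=58
  k=4: a=2, p=1403, q=125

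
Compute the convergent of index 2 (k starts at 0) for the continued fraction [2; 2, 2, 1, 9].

12/5

Using pₖ = aₖpₖ₋₁ + pₖ₋₂, qₖ = aₖqₖ₋₁ + qₖ₋₂ (with p₋₁=1, p₋₂=0, q₋₁=0, q₋₂=1):
  k=0: a=2, p=2, q=1
  k=1: a=2, p=5, q=2
  k=2: a=2, p=12, q=5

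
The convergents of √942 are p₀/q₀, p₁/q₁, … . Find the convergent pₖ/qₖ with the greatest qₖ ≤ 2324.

√942 = [30; 1, 2, 4, 20, 4, 2, 1, 60, …] (period length 8).
Convergents:
  p_0/q_0 = 30/1
  p_1/q_1 = 31/1
  p_2/q_2 = 92/3
  p_3/q_3 = 399/13
  p_4/q_4 = 8072/263
  p_5/q_5 = 32687/1065
  p_6/q_6 = 73446/2393
q_5 = 1065 ≤ 2324 < 2393 = q_6, so the answer is 32687/1065.

32687/1065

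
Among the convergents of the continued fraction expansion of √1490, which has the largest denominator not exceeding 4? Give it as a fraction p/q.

√1490 = [38; 1, 1, 1, 1, 76, …] (period length 5).
Convergents:
  p_0/q_0 = 38/1
  p_1/q_1 = 39/1
  p_2/q_2 = 77/2
  p_3/q_3 = 116/3
  p_4/q_4 = 193/5
q_3 = 3 ≤ 4 < 5 = q_4, so the answer is 116/3.

116/3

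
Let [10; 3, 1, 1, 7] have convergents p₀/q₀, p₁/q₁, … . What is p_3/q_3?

Using pₖ = aₖpₖ₋₁ + pₖ₋₂, qₖ = aₖqₖ₋₁ + qₖ₋₂ (with p₋₁=1, p₋₂=0, q₋₁=0, q₋₂=1):
  k=0: a=10, p=10, q=1
  k=1: a=3, p=31, q=3
  k=2: a=1, p=41, q=4
  k=3: a=1, p=72, q=7

72/7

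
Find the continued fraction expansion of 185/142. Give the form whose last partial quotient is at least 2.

[1; 3, 3, 3, 4]

185 = 1·142 + 43
142 = 3·43 + 13
43 = 3·13 + 4
13 = 3·4 + 1
4 = 4·1 + 0  (stop)
So 185/142 = [1; 3, 3, 3, 4].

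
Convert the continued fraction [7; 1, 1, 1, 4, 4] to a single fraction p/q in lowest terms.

Fold from the inside: start with 4/1.
  4 + 1/4 = 17/4
  1 + 4/17 = 21/17
  1 + 17/21 = 38/21
  1 + 21/38 = 59/38
  7 + 38/59 = 451/59

451/59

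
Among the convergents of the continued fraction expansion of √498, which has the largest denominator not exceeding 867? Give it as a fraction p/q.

9395/421

√498 = [22; 3, 6, 22, 6, 3, 44, …] (period length 6).
Convergents:
  p_0/q_0 = 22/1
  p_1/q_1 = 67/3
  p_2/q_2 = 424/19
  p_3/q_3 = 9395/421
  p_4/q_4 = 56794/2545
q_3 = 421 ≤ 867 < 2545 = q_4, so the answer is 9395/421.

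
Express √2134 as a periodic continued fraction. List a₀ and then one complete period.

[46; 5, 8, 5, 92]

a₀ = ⌊√2134⌋ = 46.
With m₀=0, d₀=1 and mₖ₊₁ = dₖaₖ − mₖ, dₖ₊₁ = (n − mₖ₊₁²)/dₖ, aₖ₊₁ = ⌊(a₀+mₖ₊₁)/dₖ₊₁⌋:
  k=1: m=46, d=18, a=5
  k=2: m=44, d=11, a=8
  k=3: m=44, d=18, a=5
  k=4: m=46, d=1, a=92
d=1 and a=2a₀=92 at k=4, so the next step gives (m, d) = (46, 18) again — its k=1 value — and the period has length 4.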